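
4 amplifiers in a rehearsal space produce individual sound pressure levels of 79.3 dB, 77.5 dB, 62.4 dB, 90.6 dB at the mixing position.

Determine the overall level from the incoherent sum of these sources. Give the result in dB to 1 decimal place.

Sum in the linear (power) domain: Σ 10^(Lᵢ/10) = 10^(79.3/10) + 10^(77.5/10) + 10^(62.4/10) + 10^(90.6/10) = 1.291e+09.
L_total = 10·log₁₀(1.291e+09) = 91.1 dB.

91.1 dB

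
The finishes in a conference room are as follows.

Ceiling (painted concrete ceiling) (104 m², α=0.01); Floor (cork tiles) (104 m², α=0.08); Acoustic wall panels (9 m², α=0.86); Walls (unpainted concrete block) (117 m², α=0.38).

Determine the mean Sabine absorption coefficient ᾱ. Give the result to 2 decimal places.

Total surface area S = 334.0 m².
Weighted sum Σ Sα = 61.560.
ᾱ = A/S = 0.18.

0.18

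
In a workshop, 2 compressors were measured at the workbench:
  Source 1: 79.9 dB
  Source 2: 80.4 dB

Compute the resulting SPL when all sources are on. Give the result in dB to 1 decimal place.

Sum in the linear (power) domain: Σ 10^(Lᵢ/10) = 10^(79.9/10) + 10^(80.4/10) = 2.074e+08.
Combined level = 10 log₁₀(2.074e+08) = 83.2 dB.

83.2 dB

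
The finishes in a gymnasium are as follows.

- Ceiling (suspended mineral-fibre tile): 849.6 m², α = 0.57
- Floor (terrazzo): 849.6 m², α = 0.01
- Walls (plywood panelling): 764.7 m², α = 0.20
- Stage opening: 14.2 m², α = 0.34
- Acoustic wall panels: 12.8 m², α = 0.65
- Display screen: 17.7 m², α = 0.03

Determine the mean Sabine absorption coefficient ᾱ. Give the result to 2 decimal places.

Total surface area S = 2508.6 m².
A = 849.6×0.57 + 849.6×0.01 + 764.7×0.20 + 14.2×0.34 + 12.8×0.65 + 17.7×0.03 = 659.387 sabins.
ᾱ = A/S = 0.26.

0.26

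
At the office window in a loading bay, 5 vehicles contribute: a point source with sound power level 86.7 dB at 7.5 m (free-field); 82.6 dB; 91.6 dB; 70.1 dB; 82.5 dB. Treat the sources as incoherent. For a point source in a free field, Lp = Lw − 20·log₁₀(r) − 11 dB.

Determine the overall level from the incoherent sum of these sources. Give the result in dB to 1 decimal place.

Source at 7.5 m: Lp = 86.7 − 20·log₁₀(7.5) − 11 = 58.2 dB.
Converting to relative power and adding: 10^(58.2/10) + 10^(82.6/10) + 10^(91.6/10) + 10^(70.1/10) + 10^(82.5/10) = 1.816e+09.
Back to dB: 10·log₁₀ Σ = 92.6 dB.

92.6 dB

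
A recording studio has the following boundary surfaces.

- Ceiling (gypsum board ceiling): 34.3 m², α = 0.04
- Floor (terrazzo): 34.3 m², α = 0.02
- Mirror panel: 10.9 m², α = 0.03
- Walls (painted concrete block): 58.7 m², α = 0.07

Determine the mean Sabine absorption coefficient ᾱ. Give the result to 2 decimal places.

S = Σ Sᵢ = 34.3 + 34.3 + 10.9 + 58.7 = 138.2 m².
Σ(Sᵢαᵢ) = 34.3·0.04 + 34.3·0.02 + 10.9·0.03 + 58.7·0.07 = 6.494.
ᾱ = A/S = 0.05.

0.05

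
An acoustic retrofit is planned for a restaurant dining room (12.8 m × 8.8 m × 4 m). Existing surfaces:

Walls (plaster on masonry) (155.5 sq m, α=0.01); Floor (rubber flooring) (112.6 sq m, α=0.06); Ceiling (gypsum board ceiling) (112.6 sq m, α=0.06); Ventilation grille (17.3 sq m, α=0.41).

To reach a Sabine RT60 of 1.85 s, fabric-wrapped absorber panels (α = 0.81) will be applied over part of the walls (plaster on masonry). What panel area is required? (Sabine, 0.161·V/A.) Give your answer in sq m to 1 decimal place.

21.3

Equivalent absorption area: A₁ = 155.5·0.01 + 112.6·0.06 + 112.6·0.06 + 17.3·0.41 = 22.160 sq m.
V = 450.56 m³. Target absorption A₂ = 0.161 × 450.56 / 1.85 = 39.211 sabins.
Absorption to add: 39.211 − 22.160 = 17.051 sabins.
Net gain per sq m: Δα = 0.81 − 0.01 = 0.80.
Panel area = 17.051 / 0.80 = 21.3 sq m.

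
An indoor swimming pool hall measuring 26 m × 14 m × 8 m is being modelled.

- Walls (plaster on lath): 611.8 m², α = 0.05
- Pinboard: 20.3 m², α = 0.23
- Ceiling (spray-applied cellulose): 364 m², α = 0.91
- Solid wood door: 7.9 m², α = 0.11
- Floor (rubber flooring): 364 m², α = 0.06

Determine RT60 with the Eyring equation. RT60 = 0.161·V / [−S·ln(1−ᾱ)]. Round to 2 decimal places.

S = Σ Sᵢ = 1368.0 m².
Σ(Sᵢαᵢ) = 611.8·0.05 + 20.3·0.23 + 364·0.91 + 7.9·0.11 + 364·0.06 = 389.208.
Mean coefficient ᾱ = A/S = 0.2845.
Eyring denominator: −S ln(1−ᾱ) = 457.970.
V = 26 × 14 × 8 = 2912 m³.
T = 0.161·V/[−S·ln(1−ᾱ)] = 0.161·2912/457.970 = 1.02 s.

1.02 seconds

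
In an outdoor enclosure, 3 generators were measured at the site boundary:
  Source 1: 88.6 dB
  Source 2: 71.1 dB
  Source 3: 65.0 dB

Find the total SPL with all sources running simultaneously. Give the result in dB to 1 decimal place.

88.7 dB

Sum in the linear (power) domain: Σ 10^(Lᵢ/10) = 10^(88.6/10) + 10^(71.1/10) + 10^(65.0/10) = 7.405e+08.
Combined level = 10 log₁₀(7.405e+08) = 88.7 dB.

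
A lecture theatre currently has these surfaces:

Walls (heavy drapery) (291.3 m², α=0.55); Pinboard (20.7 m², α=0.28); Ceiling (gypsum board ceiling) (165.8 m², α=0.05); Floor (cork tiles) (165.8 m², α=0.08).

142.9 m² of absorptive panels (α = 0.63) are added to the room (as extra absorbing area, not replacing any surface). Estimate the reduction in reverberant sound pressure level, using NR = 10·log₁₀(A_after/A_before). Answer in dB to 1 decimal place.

Summing Sᵢαᵢ: 160.215 + 5.796 + 8.290 + 13.264 → A_before = 187.565 sabins.
Treatment contributes 142.9·0.63 = 90.027 sabins.
New total A_after = 277.592 sabins.
Reduction = 10 log₁₀(A_after/A_before) = 10 log₁₀(1.4800) = 1.7 dB.

1.7 dB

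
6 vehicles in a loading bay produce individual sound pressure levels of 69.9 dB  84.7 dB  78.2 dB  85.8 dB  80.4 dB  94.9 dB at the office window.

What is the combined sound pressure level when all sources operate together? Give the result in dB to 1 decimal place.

96.0 dB

Σ 10^(Lᵢ/10) = 3.951e+09.
Back to dB: 10·log₁₀ Σ = 96.0 dB.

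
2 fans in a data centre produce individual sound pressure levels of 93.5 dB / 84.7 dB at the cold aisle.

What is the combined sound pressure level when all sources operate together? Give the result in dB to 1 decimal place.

94.0 dB

Σ 10^(Lᵢ/10) = 2.534e+09.
Back to dB: 10·log₁₀ Σ = 94.0 dB.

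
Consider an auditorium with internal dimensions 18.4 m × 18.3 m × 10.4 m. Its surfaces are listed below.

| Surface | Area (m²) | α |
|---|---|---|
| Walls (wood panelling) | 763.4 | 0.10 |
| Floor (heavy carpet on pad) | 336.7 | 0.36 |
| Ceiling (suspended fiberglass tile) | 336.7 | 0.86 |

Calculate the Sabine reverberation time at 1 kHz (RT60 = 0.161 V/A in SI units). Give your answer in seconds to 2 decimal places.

A = Σ Sᵢαᵢ = 763.4×0.10 + 336.7×0.36 + 336.7×0.86 = 487.114 sabins.
Volume V = 18.4 × 18.3 × 10.4 = 3501.888 m³.
T = 0.161 V/A = 0.161·3501.888/487.114 = 1.16 s.

1.16 seconds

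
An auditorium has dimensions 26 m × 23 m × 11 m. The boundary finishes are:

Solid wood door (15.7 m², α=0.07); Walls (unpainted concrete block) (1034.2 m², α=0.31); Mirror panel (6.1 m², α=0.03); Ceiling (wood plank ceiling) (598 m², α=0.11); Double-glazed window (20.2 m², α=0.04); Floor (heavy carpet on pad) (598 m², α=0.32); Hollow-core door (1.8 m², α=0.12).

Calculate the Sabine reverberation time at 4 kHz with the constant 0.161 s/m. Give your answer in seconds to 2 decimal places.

1.83 seconds

Total absorption A = 15.7*0.07 + 1034.2*0.31 + 6.1*0.03 + 598*0.11 + 20.2*0.04 + 598*0.32 + 1.8*0.12
  = 1.099 + 320.602 + 0.183 + 65.780 + 0.808 + 191.360 + 0.216 = 580.048 m² sabins.
Room volume: 6578 m³.
Sabine: RT60 = 0.161 × 6578 / 580.048 = 1.83 s.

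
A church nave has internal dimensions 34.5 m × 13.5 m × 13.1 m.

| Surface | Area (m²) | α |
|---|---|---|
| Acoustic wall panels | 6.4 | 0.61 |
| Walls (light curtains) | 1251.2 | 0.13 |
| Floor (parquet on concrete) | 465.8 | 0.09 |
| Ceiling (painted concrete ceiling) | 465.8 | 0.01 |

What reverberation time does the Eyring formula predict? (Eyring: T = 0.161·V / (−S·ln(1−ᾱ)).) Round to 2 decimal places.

4.38 s

Total surface area S = 6.4 + 1251.2 + 465.8 + 465.8 = 2189.2 m².
Absorption A = 6.4×0.61 + 1251.2×0.13 + 465.8×0.09 + 465.8×0.01 = 213.140 sabins.
Mean coefficient ᾱ = A/S = 0.0974.
Eyring denominator: −S ln(1−ᾱ) = 224.340.
V = 34.5 × 13.5 × 13.1 = 6101.325 m³.
T = 0.161·V/[−S·ln(1−ᾱ)] = 0.161·6101.325/224.340 = 4.38 s.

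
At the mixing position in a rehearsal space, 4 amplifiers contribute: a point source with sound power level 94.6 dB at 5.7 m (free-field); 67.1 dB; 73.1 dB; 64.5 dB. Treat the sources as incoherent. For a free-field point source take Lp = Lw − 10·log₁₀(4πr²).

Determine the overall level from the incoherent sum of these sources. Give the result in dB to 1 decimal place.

Source at 5.7 m: Lp = 94.6 − 10·log₁₀(4π·5.7²) = 94.6 − 10·log₁₀(408.281) = 68.5 dB.
Converting to relative power and adding: 10^(68.5/10) + 10^(67.1/10) + 10^(73.1/10) + 10^(64.5/10) = 3.544e+07.
Combined level = 10 log₁₀(3.544e+07) = 75.5 dB.

75.5 dB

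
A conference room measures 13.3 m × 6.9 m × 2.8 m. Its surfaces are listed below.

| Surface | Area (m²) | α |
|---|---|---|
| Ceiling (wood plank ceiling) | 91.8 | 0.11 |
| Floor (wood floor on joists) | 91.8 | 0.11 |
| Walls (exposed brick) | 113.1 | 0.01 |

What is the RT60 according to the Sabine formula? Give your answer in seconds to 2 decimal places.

1.94 s

A = Σ Sᵢαᵢ = 91.8·0.11 + 91.8·0.11 + 113.1·0.01 = 21.327 sabins.
V = 13.3·6.9·2.8 = 256.956 m³.
Sabine: RT60 = 0.161 × 256.956 / 21.327 = 1.94 s.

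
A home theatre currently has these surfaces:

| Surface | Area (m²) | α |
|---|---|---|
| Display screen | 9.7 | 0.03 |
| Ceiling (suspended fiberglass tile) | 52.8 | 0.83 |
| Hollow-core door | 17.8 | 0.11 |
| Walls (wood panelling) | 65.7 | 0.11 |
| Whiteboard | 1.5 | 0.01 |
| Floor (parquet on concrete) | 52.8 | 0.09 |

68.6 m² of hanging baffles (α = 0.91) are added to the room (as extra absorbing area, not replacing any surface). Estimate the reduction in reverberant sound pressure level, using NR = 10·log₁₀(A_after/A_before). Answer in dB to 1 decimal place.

A_before = Σ Sᵢαᵢ = 9.7·0.03 + 52.8·0.83 + 17.8·0.11 + 65.7·0.11 + 1.5·0.01 + 52.8·0.09 = 58.067 sabins.
Treatment contributes 68.6·0.91 = 62.426 sabins.
A_after = 58.067 + 62.426 = 120.493 sabins.
NR = 10·log₁₀(120.493/58.067) = 3.2 dB.

3.2 dB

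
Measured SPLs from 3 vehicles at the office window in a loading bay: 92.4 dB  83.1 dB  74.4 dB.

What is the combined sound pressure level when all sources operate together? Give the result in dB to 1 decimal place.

92.9 dB

Converting to relative power and adding: 10^(92.4/10) + 10^(83.1/10) + 10^(74.4/10) = 1.97e+09.
L_total = 10·log₁₀(1.97e+09) = 92.9 dB.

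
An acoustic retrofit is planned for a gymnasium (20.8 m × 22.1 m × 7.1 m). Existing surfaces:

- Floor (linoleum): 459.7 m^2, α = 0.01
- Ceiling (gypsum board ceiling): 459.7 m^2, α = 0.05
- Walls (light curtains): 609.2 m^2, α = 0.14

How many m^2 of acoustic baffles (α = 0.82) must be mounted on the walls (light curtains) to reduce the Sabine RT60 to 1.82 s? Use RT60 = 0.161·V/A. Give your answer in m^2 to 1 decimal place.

258.6

Total absorption A₁ = 459.7·0.01 + 459.7·0.05 + 609.2·0.14
  = 4.597 + 22.985 + 85.288 = 112.870 m^2 sabins.
Required A₂ = 0.161·3263.728/1.82 = 288.714 sabins.
Absorption to add: 288.714 − 112.870 = 175.844 sabins.
Each m^2 of panel replacing the walls (light curtains) adds (0.82 − 0.14) = 0.68 sabins.
Area = ΔA/Δα = 175.844/0.68 = 258.6 m^2.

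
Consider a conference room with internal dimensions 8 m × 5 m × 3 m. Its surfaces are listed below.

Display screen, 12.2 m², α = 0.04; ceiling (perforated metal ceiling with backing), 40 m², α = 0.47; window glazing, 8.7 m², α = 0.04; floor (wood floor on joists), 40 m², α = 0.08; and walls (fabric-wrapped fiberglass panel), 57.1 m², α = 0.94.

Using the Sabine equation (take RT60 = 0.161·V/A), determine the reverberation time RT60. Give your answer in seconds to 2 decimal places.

Equivalent absorption area: A = 12.2·0.04 + 40·0.47 + 8.7·0.04 + 40·0.08 + 57.1·0.94 = 76.510 m².
Room volume: 120 m³.
Sabine: RT60 = 0.161 × 120 / 76.510 = 0.25 s.

0.25 s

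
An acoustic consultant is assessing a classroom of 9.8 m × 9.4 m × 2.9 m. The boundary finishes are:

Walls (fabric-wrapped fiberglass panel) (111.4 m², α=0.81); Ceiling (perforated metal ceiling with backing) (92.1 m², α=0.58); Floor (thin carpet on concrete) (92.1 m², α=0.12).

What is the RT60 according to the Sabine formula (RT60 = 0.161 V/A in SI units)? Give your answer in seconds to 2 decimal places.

0.28 s

Equivalent absorption area: A = 111.4·0.81 + 92.1·0.58 + 92.1·0.12 = 154.704 m².
V = 9.8·9.4·2.9 = 267.148 m³.
Sabine: RT60 = 0.161 × 267.148 / 154.704 = 0.28 s.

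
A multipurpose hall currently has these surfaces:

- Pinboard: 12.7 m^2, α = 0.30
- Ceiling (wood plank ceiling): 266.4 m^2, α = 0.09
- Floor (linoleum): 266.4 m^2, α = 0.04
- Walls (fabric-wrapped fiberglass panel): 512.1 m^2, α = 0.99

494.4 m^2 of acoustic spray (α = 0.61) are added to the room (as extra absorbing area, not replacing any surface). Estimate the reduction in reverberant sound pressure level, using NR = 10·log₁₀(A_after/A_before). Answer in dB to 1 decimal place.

1.9 dB

Total absorption A_before = 12.7*0.30 + 266.4*0.09 + 266.4*0.04 + 512.1*0.99
  = 3.810 + 23.976 + 10.656 + 506.979 = 545.421 m^2 sabins.
Treatment contributes 494.4·0.61 = 301.584 sabins.
A_after = 545.421 + 301.584 = 847.005 sabins.
Reduction = 10 log₁₀(A_after/A_before) = 10 log₁₀(1.5529) = 1.9 dB.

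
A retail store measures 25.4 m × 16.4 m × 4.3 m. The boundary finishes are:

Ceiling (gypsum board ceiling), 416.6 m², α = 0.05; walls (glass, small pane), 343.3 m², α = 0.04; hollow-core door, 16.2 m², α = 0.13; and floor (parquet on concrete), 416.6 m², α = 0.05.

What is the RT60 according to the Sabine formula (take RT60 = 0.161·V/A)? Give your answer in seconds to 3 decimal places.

A = Σ Sᵢαᵢ = 416.6·0.05 + 343.3·0.04 + 16.2·0.13 + 416.6·0.05 = 57.498 sabins.
V = 25.4·16.4·4.3 = 1791.208 m³.
Sabine: RT60 = 0.161 × 1791.208 / 57.498 = 5.016 s.

5.016 sec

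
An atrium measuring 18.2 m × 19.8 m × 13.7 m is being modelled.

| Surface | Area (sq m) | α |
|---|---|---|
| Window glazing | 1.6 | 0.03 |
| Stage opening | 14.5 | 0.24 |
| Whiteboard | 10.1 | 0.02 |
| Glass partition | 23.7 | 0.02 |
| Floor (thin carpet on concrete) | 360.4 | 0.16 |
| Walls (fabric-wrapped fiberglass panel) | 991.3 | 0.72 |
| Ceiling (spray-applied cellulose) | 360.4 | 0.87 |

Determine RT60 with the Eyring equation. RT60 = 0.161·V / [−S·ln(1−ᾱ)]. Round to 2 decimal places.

0.47 sec

Total surface area S = 1.6 + 14.5 + 10.1 + 23.7 + 360.4 + 991.3 + 360.4 = 1762.0 sq m.
Σ(Sᵢαᵢ) = 1.6·0.03 + 14.5·0.24 + 10.1·0.02 + 23.7·0.02 + 360.4·0.16 + 991.3·0.72 + 360.4·0.87 = 1089.152.
ᾱ = 1089.152 / 1762.0 = 0.6181.
−S·ln(1−ᾱ) = −1762.0 × ln(1 − 0.6181) = 1696.095.
V = 18.2 × 19.8 × 13.7 = 4936.932 m³.
RT60 = 0.161 × 4936.932 / 1696.095 = 0.47 s.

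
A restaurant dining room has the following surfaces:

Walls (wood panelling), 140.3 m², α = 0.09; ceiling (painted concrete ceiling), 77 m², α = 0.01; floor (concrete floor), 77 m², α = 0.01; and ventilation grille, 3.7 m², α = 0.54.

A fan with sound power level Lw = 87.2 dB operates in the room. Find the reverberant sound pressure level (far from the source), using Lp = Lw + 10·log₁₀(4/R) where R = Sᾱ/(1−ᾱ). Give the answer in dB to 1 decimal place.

A = 16.165 sabins; S = 298.0 m².
ᾱ = 0.0542, so room constant R = A/(1−ᾱ) = 17.091 m².
Lp = Lw + 10 log₁₀(4/R) = 87.2 -6.31 = 80.9 dB.

80.9 dB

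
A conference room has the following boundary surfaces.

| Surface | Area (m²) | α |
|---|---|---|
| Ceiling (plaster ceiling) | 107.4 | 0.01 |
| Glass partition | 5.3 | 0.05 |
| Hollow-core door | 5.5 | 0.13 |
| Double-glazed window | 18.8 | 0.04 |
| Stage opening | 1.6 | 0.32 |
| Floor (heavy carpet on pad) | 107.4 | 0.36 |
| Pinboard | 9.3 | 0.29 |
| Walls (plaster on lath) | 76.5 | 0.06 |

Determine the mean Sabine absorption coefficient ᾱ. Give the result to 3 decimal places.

Total surface area S = 331.8 m².
Weighted sum Σ Sα = 49.269.
ᾱ = 49.269 / 331.8 = 0.148.

0.148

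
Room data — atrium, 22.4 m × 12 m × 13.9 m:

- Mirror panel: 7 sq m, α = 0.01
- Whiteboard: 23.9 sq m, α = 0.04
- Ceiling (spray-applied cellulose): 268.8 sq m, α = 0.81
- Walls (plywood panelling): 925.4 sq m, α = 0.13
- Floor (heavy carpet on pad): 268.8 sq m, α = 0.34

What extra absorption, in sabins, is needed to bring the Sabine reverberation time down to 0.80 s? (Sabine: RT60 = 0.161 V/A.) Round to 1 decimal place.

321.5 sabins

A₁ = Σ Sᵢαᵢ = 7×0.01 + 23.9×0.04 + 268.8×0.81 + 925.4×0.13 + 268.8×0.34 = 430.448 sabins.
V = 3736.32 m³. Required absorption A₂ = 0.161 × 3736.32 / 0.80 = 751.934 sabins.
ΔA = A₂ − A₁ = 751.934 − 430.448 = 321.5 sabins.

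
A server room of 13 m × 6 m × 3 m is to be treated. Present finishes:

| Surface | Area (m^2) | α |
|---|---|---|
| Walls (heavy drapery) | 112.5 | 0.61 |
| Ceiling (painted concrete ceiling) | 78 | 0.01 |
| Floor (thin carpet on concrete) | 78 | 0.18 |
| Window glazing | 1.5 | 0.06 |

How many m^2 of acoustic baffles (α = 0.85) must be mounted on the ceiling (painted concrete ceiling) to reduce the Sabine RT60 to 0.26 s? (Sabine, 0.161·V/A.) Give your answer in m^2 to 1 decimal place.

Summing Sᵢαᵢ: 68.625 + 0.780 + 14.040 + 0.090 → A₁ = 83.535 sabins.
V = 234 m³. Target absorption A₂ = 0.161 × 234 / 0.26 = 144.900 sabins.
Absorption to add: 144.900 − 83.535 = 61.365 sabins.
Net gain per m^2: Δα = 0.85 − 0.01 = 0.84.
Panel area = 61.365 / 0.84 = 73.1 m^2.

73.1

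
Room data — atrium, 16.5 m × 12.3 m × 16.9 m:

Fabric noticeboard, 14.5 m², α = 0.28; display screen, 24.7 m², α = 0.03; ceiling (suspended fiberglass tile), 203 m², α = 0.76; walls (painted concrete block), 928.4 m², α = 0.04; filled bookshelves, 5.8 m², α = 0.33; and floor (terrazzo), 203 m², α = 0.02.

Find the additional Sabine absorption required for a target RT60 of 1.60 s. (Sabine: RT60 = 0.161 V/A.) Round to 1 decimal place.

Summing Sᵢαᵢ: 4.060 + 0.741 + 154.280 + 37.136 + 1.914 + 4.060 → A₁ = 202.191 sabins.
V = 3429.855 m³. Required absorption A₂ = 0.161 × 3429.855 / 1.60 = 345.129 sabins.
Shortfall: 345.129 − 202.191 = 142.9 sabins.

142.9 sabins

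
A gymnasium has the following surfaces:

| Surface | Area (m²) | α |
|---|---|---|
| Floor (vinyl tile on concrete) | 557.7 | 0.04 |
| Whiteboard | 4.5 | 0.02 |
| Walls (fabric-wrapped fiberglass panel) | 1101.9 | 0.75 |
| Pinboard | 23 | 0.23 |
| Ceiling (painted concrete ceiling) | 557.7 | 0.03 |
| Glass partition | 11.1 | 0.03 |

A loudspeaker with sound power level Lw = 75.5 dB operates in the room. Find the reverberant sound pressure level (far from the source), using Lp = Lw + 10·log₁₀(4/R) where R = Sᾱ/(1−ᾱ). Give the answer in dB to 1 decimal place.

Σ(Sᵢαᵢ) = 557.7·0.04 + 4.5·0.02 + 1101.9·0.75 + 23·0.23 + 557.7·0.03 + 11.1·0.03 = 871.177; total area S = 2255.9 m².
ᾱ = 871.177/2255.9 = 0.3862; R = Sᾱ/(1−ᾱ) = 871.177/(1−0.3862) = 1419.317 m².
Lp = Lw + 10 log₁₀(4/R) = 75.5 -25.50 = 50.0 dB.

50.0 dB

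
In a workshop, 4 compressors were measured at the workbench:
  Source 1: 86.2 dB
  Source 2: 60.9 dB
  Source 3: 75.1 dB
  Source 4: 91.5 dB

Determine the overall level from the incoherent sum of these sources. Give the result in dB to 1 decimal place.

92.7 dB

Sum in the linear (power) domain: Σ 10^(Lᵢ/10) = 10^(86.2/10) + 10^(60.9/10) + 10^(75.1/10) + 10^(91.5/10) = 1.863e+09.
L_total = 10·log₁₀(1.863e+09) = 92.7 dB.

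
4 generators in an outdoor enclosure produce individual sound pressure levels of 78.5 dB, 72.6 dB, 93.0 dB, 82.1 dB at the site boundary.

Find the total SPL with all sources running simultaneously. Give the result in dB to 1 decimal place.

93.5 dB

Converting to relative power and adding: 10^(78.5/10) + 10^(72.6/10) + 10^(93.0/10) + 10^(82.1/10) = 2.246e+09.
Back to dB: 10·log₁₀ Σ = 93.5 dB.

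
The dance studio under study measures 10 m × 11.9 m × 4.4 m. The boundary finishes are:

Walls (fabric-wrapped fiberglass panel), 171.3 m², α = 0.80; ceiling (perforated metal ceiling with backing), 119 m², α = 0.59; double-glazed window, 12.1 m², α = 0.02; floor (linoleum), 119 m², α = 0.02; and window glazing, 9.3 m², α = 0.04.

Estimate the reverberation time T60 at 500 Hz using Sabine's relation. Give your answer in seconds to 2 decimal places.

0.40 sec

A = Σ Sᵢαᵢ = 171.3×0.80 + 119×0.59 + 12.1×0.02 + 119×0.02 + 9.3×0.04 = 210.244 sabins.
Room volume: 523.6 m³.
Sabine: RT60 = 0.161 × 523.6 / 210.244 = 0.40 s.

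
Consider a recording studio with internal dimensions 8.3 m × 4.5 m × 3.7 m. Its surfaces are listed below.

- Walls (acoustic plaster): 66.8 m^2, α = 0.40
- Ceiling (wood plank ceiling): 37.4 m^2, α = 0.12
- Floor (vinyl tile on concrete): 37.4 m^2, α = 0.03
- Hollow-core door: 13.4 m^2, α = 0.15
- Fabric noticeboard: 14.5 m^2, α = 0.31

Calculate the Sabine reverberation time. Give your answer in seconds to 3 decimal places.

Equivalent absorption area: A = 66.8*0.40 + 37.4*0.12 + 37.4*0.03 + 13.4*0.15 + 14.5*0.31 = 38.835 m^2.
Volume V = 8.3 × 4.5 × 3.7 = 138.195 m³.
Sabine: RT60 = 0.161 × 138.195 / 38.835 = 0.573 s.

0.573 sec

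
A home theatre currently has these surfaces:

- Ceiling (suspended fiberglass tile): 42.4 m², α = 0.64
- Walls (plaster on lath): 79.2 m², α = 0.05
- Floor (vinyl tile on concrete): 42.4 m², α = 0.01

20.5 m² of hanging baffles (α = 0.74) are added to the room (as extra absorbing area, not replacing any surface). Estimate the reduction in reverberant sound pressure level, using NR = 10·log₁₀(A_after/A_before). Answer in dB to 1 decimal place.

Equivalent absorption area: A_before = 42.4×0.64 + 79.2×0.05 + 42.4×0.01 = 31.520 m².
Added absorption = 20.5 × 0.74 = 15.170 sabins.
New total A_after = 46.690 sabins.
Reduction = 10 log₁₀(A_after/A_before) = 10 log₁₀(1.4813) = 1.7 dB.

1.7 dB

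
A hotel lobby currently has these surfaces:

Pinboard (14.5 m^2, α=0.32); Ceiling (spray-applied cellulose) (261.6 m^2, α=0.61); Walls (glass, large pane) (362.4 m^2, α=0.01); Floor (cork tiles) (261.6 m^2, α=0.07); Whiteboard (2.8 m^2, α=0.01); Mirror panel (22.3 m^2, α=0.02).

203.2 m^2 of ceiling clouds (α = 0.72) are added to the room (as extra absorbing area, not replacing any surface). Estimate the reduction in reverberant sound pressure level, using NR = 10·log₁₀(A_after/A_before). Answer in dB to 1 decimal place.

Total absorption A_before = 14.5·0.32 + 261.6·0.61 + 362.4·0.01 + 261.6·0.07 + 2.8·0.01 + 22.3·0.02
  = 4.640 + 159.576 + 3.624 + 18.312 + 0.028 + 0.446 = 186.626 m^2 sabins.
Treatment contributes 203.2·0.72 = 146.304 sabins.
New total A_after = 332.930 sabins.
Reduction = 10 log₁₀(A_after/A_before) = 10 log₁₀(1.7839) = 2.5 dB.

2.5 dB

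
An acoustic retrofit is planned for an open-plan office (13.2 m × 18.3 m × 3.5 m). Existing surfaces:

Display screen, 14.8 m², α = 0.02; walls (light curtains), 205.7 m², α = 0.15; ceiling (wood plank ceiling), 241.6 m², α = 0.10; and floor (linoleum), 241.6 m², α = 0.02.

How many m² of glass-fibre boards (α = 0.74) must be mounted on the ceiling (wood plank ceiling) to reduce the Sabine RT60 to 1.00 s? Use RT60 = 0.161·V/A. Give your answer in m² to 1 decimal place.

Total absorption A₁ = 14.8·0.02 + 205.7·0.15 + 241.6·0.10 + 241.6·0.02
  = 0.296 + 30.855 + 24.160 + 4.832 = 60.143 m² sabins.
V = 845.46 m³. Target absorption A₂ = 0.161 × 845.46 / 1.00 = 136.119 sabins.
Absorption to add: 136.119 − 60.143 = 75.976 sabins.
Each m² of panel replacing the ceiling (wood plank ceiling) adds (0.74 − 0.10) = 0.64 sabins.
Panel area = 75.976 / 0.64 = 118.7 m².

118.7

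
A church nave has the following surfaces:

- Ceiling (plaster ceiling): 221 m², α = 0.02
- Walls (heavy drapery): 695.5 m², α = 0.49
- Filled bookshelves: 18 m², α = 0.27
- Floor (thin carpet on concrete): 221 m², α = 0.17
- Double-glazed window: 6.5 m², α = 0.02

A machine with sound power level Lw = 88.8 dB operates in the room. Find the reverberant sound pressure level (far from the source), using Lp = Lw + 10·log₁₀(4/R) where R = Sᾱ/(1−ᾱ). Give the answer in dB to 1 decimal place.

67.2 dB

Σ(Sᵢαᵢ) = 221×0.02 + 695.5×0.49 + 18×0.27 + 221×0.17 + 6.5×0.02 = 387.775; total area S = 1162.0 m².
ᾱ = 387.775/1162.0 = 0.3337; R = Sᾱ/(1−ᾱ) = 387.775/(1−0.3337) = 581.983 m².
Lp = 88.8 + 10·log₁₀(4/581.983) = 88.8 + (-21.63) = 67.2 dB.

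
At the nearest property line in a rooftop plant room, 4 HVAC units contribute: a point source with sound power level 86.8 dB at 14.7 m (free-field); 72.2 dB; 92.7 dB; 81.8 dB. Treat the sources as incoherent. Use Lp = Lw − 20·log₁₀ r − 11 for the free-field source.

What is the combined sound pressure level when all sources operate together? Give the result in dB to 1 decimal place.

93.1 dB

Source at 14.7 m: Lp = 86.8 − 20·log₁₀(14.7) − 11 = 52.5 dB.
Σ 10^(Lᵢ/10) = 2.03e+09.
Combined level = 10 log₁₀(2.03e+09) = 93.1 dB.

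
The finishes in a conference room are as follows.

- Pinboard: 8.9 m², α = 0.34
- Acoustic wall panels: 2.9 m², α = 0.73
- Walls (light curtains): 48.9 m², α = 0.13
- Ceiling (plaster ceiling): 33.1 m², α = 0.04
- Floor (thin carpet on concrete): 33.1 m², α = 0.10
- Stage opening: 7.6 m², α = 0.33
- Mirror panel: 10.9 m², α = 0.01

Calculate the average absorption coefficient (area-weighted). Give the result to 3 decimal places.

0.129

Total surface area S = 145.4 m².
A = 8.9×0.34 + 2.9×0.73 + 48.9×0.13 + 33.1×0.04 + 33.1×0.10 + 7.6×0.33 + 10.9×0.01 = 18.751 sabins.
ᾱ = A/S = 0.129.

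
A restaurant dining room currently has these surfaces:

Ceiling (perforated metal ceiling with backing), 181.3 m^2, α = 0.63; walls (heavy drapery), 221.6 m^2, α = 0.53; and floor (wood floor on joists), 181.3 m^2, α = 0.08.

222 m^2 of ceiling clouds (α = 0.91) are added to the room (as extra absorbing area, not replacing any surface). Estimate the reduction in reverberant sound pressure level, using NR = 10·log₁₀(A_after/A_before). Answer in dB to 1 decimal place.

2.6 dB

Equivalent absorption area: A_before = 181.3·0.63 + 221.6·0.53 + 181.3·0.08 = 246.171 m^2.
Treatment contributes 222·0.91 = 202.020 sabins.
A_after = 246.171 + 202.020 = 448.191 sabins.
Reduction = 10 log₁₀(A_after/A_before) = 10 log₁₀(1.8206) = 2.6 dB.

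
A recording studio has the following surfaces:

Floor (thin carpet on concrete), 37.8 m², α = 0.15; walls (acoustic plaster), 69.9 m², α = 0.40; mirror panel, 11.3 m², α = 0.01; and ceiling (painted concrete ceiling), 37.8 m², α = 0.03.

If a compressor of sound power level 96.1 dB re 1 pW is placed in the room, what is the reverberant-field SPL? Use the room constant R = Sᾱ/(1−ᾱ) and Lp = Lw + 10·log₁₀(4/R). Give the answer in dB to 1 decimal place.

85.6 dB

Σ(Sᵢαᵢ) = 37.8×0.15 + 69.9×0.40 + 11.3×0.01 + 37.8×0.03 = 34.877; total area S = 156.8 m².
ᾱ = 0.2224, so room constant R = A/(1−ᾱ) = 44.852 m².
Lp = 96.1 + 10·log₁₀(4/44.852) = 96.1 + (-10.50) = 85.6 dB.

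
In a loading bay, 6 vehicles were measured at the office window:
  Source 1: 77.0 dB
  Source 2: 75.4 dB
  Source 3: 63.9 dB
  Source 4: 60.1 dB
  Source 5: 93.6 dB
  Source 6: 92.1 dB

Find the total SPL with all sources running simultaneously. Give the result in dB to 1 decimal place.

96.0 dB

Σ 10^(Lᵢ/10) = 4.001e+09.
Back to dB: 10·log₁₀ Σ = 96.0 dB.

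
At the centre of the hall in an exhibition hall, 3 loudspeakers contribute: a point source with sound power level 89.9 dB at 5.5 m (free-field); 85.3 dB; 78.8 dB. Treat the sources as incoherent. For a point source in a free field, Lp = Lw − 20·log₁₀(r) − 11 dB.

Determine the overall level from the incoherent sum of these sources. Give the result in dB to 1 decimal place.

86.2 dB

Source at 5.5 m: Lp = 89.9 − 20·log₁₀(5.5) − 11 = 64.1 dB.
Σ 10^(Lᵢ/10) = 4.173e+08.
L_total = 10·log₁₀(4.173e+08) = 86.2 dB.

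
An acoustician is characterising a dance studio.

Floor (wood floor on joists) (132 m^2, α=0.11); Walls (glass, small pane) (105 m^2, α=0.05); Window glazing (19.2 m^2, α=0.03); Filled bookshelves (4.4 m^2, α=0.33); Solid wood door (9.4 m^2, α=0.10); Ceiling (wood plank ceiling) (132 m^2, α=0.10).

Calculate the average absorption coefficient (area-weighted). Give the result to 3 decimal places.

S = Σ Sᵢ = 132 + 105 + 19.2 + 4.4 + 9.4 + 132 = 402.0 m^2.
Weighted sum Σ Sα = 35.938.
ᾱ = A/S = 0.089.

0.089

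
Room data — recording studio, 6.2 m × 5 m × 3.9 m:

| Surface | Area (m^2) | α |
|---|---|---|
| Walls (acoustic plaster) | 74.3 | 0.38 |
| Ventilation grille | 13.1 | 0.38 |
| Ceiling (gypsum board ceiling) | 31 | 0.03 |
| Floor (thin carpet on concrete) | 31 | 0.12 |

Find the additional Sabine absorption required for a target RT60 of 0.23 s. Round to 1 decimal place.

Summing Sᵢαᵢ: 28.234 + 4.978 + 0.930 + 3.720 → A₁ = 37.862 sabins.
Target A₂ = 0.161·120.9/0.23 = 84.630 sabins (V = 120.9 m³).
ΔA = A₂ − A₁ = 84.630 − 37.862 = 46.8 sabins.

46.8 sabins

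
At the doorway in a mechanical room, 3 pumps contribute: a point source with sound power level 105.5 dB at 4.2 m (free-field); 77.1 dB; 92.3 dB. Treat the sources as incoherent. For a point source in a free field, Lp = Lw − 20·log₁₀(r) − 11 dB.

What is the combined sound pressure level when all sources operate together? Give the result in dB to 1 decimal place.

92.8 dB

Source at 4.2 m: Lp = 105.5 − 20·log₁₀(4.2) − 11 = 82.0 dB.
Converting to relative power and adding: 10^(82.0/10) + 10^(77.1/10) + 10^(92.3/10) = 1.908e+09.
Back to dB: 10·log₁₀ Σ = 92.8 dB.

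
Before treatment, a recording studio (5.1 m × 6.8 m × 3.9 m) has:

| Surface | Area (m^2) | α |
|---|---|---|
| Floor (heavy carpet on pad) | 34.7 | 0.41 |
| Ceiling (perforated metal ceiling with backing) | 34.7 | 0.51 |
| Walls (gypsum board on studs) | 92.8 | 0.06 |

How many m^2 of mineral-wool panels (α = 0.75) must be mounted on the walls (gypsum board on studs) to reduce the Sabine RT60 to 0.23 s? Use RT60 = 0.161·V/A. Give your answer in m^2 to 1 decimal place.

82.9

Summing Sᵢαᵢ: 14.227 + 17.697 + 5.568 → A₁ = 37.492 sabins.
V = 135.252 m³. Target absorption A₂ = 0.161 × 135.252 / 0.23 = 94.676 sabins.
ΔA needed = 94.676 − 37.492 = 57.184 sabins.
Net gain per m^2: Δα = 0.75 − 0.06 = 0.69.
Panel area = 57.184 / 0.69 = 82.9 m^2.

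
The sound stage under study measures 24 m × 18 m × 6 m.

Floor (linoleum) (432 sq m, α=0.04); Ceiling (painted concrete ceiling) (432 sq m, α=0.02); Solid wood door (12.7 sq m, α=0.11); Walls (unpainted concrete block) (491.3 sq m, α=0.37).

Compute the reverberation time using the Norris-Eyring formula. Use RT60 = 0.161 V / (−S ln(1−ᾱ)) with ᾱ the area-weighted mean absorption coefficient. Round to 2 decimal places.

S = Σ Sᵢ = 1368.0 sq m.
Σ(Sᵢαᵢ) = 432×0.04 + 432×0.02 + 12.7×0.11 + 491.3×0.37 = 209.098.
Mean coefficient ᾱ = A/S = 0.1528.
Eyring denominator: −S ln(1−ᾱ) = 226.840.
V = 24 × 18 × 6 = 2592 m³.
RT60 = 0.161 × 2592 / 226.840 = 1.84 s.

1.84 seconds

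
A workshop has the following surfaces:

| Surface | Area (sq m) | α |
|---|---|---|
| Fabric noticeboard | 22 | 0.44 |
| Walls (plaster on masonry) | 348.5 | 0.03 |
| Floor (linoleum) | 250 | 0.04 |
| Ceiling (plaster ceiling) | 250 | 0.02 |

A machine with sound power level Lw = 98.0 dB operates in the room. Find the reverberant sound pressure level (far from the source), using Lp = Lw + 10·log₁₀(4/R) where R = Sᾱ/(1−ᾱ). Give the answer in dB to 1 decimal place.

88.4 dB

A = 35.135 sabins; S = 870.5 sq m.
ᾱ = 35.135/870.5 = 0.0404; R = Sᾱ/(1−ᾱ) = 35.135/(1−0.0404) = 36.614 sq m.
Lp = 98.0 + 10·log₁₀(4/36.614) = 98.0 + (-9.62) = 88.4 dB.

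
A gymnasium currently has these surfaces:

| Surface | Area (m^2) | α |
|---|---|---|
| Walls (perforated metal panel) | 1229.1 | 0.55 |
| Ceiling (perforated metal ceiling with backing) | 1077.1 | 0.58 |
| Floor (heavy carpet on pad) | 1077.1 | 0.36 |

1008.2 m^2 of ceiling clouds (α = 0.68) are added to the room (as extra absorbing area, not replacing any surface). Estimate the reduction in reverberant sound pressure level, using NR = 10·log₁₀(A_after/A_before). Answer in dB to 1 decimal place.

1.5 dB

Total absorption A_before = 1229.1·0.55 + 1077.1·0.58 + 1077.1·0.36
  = 676.005 + 624.718 + 387.756 = 1688.479 m^2 sabins.
Added absorption = 1008.2 × 0.68 = 685.576 sabins.
New total A_after = 2374.055 sabins.
NR = 10·log₁₀(2374.055/1688.479) = 1.5 dB.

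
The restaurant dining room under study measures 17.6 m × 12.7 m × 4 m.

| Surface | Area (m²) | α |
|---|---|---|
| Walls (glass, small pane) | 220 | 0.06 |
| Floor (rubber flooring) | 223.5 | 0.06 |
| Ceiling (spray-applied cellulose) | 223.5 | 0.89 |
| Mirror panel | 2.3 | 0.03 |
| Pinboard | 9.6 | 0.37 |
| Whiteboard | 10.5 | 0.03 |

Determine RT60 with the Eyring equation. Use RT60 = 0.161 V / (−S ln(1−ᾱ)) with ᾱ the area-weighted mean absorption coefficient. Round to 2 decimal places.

0.52 s

Total surface area S = 220 + 223.5 + 223.5 + 2.3 + 9.6 + 10.5 = 689.4 m².
Σ(Sᵢαᵢ) = 220·0.06 + 223.5·0.06 + 223.5·0.89 + 2.3·0.03 + 9.6·0.37 + 10.5·0.03 = 229.461.
Mean coefficient ᾱ = A/S = 0.3328.
Eyring denominator: −S ln(1−ᾱ) = 278.976.
V = 17.6 × 12.7 × 4 = 894.08 m³.
T = 0.161·V/[−S·ln(1−ᾱ)] = 0.161·894.08/278.976 = 0.52 s.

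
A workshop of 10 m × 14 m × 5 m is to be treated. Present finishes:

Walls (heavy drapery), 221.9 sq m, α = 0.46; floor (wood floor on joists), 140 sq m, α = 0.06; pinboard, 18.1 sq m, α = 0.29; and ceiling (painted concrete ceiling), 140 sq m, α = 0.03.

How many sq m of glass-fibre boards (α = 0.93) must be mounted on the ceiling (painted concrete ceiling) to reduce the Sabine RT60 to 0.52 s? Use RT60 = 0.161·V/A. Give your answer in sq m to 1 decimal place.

A₁ = Σ Sᵢαᵢ = 221.9×0.46 + 140×0.06 + 18.1×0.29 + 140×0.03 = 119.923 sabins.
Required A₂ = 0.161·700/0.52 = 216.731 sabins.
Absorption to add: 216.731 − 119.923 = 96.808 sabins.
Net gain per sq m: Δα = 0.93 − 0.03 = 0.90.
Area = ΔA/Δα = 96.808/0.90 = 107.6 sq m.

107.6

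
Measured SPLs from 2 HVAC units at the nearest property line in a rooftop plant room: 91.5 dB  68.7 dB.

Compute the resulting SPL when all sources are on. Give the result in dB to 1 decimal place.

91.5 dB

Σ 10^(Lᵢ/10) = 1.42e+09.
Back to dB: 10·log₁₀ Σ = 91.5 dB.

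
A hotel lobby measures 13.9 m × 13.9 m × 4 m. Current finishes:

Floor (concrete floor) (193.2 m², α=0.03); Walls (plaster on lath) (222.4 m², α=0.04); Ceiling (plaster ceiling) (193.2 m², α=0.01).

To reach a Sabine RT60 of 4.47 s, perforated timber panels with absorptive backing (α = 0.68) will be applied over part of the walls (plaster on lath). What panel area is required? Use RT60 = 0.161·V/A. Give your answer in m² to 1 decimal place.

17.5

Equivalent absorption area: A₁ = 193.2*0.03 + 222.4*0.04 + 193.2*0.01 = 16.624 m².
Required A₂ = 0.161·772.84/4.47 = 27.836 sabins.
Absorption to add: 27.836 − 16.624 = 11.212 sabins.
Net gain per m²: Δα = 0.68 − 0.04 = 0.64.
Panel area = 11.212 / 0.64 = 17.5 m².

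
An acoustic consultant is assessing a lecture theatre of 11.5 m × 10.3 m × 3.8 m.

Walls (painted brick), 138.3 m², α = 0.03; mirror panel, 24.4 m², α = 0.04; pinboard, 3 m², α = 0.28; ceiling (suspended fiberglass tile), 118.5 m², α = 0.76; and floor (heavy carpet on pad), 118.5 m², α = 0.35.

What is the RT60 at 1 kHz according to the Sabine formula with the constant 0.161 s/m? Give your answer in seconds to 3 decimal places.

0.527 seconds

Total absorption A = 138.3·0.03 + 24.4·0.04 + 3·0.28 + 118.5·0.76 + 118.5·0.35
  = 4.149 + 0.976 + 0.840 + 90.060 + 41.475 = 137.500 m² sabins.
Room volume: 450.11 m³.
Sabine: RT60 = 0.161 × 450.11 / 137.500 = 0.527 s.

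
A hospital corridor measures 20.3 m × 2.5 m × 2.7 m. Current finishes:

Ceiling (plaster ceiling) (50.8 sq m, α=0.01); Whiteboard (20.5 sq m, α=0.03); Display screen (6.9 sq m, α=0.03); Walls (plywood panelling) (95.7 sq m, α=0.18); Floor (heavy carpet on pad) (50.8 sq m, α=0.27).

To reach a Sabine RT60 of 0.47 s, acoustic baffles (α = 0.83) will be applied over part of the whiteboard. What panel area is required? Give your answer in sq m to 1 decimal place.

Total absorption A₁ = 50.8*0.01 + 20.5*0.03 + 6.9*0.03 + 95.7*0.18 + 50.8*0.27
  = 0.508 + 0.615 + 0.207 + 17.226 + 13.716 = 32.272 sq m sabins.
Required A₂ = 0.161·137.025/0.47 = 46.938 sabins.
Absorption to add: 46.938 − 32.272 = 14.666 sabins.
Net gain per sq m: Δα = 0.83 − 0.03 = 0.80.
Panel area = 14.666 / 0.80 = 18.3 sq m.

18.3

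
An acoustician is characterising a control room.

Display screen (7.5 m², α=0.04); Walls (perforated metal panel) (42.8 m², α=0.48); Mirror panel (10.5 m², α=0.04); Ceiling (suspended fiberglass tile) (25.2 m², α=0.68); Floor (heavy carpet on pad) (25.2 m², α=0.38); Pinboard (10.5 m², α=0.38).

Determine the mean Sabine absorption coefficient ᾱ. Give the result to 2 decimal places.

0.43

S = Σ Sᵢ = 7.5 + 42.8 + 10.5 + 25.2 + 25.2 + 10.5 = 121.7 m².
A = 7.5×0.04 + 42.8×0.48 + 10.5×0.04 + 25.2×0.68 + 25.2×0.38 + 10.5×0.38 = 51.966 sabins.
ᾱ = 51.966 / 121.7 = 0.43.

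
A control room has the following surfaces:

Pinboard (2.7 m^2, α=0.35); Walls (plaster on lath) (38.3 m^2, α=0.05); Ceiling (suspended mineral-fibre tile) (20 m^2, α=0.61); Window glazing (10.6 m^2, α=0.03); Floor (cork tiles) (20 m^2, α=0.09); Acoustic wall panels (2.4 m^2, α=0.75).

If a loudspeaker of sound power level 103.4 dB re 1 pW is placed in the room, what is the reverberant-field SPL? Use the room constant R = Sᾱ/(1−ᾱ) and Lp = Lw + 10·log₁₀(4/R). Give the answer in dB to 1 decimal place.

A = 18.978 sabins; S = 94.0 m^2.
ᾱ = 18.978/94.0 = 0.2019; R = Sᾱ/(1−ᾱ) = 18.978/(1−0.2019) = 23.779 m^2.
Lp = 103.4 + 10·log₁₀(4/23.779) = 103.4 + (-7.74) = 95.7 dB.

95.7 dB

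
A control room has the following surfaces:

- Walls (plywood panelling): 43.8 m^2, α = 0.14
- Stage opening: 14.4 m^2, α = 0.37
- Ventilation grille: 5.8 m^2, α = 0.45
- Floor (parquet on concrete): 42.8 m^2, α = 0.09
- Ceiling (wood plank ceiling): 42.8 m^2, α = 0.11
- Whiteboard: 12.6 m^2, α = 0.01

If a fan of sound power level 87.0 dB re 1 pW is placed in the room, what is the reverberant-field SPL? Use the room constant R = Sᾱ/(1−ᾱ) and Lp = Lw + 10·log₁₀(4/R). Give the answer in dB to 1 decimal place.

A = 22.756 sabins; S = 162.2 m^2.
ᾱ = 22.756/162.2 = 0.1403; R = Sᾱ/(1−ᾱ) = 22.756/(1−0.1403) = 26.470 m^2.
Lp = 87.0 + 10·log₁₀(4/26.470) = 87.0 + (-8.21) = 78.8 dB.

78.8 dB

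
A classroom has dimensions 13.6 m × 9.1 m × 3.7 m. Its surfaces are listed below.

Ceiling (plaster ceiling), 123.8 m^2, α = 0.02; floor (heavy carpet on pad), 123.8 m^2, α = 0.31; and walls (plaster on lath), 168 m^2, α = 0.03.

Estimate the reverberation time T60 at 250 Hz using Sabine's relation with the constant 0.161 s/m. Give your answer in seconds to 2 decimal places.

1.61 sec

A = Σ Sᵢαᵢ = 123.8·0.02 + 123.8·0.31 + 168·0.03 = 45.894 sabins.
Volume V = 13.6 × 9.1 × 3.7 = 457.912 m³.
RT60 = 0.161 · V / A = 0.161 × 457.912 / 45.894 = 1.61 s.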